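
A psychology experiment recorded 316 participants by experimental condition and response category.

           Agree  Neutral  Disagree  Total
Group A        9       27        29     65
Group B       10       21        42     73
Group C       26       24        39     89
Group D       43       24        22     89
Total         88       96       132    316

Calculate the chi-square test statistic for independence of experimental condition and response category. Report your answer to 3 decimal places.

Grand total N = 316.
Expected counts (row total × column total / N):
  Group A, Agree: 65×88/316 = 18.1013
  Group A, Neutral: 65×96/316 = 19.7468
  Group A, Disagree: 65×132/316 = 27.1519
  Group B, Agree: 73×88/316 = 20.3291
  Group B, Neutral: 73×96/316 = 22.1772
  Group B, Disagree: 73×132/316 = 30.4937
  Group C, Agree: 89×88/316 = 24.7848
  Group C, Neutral: 89×96/316 = 27.0380
  Group C, Disagree: 89×132/316 = 37.1772
  Group D, Agree: 89×88/316 = 24.7848
  Group D, Neutral: 89×96/316 = 27.0380
  Group D, Disagree: 89×132/316 = 37.1772
Contributions (O − E)²/E:
  (9 − 18.1013)²/18.1013 = 4.5761
  (27 − 19.7468)²/19.7468 = 2.6642
  (29 − 27.1519)²/27.1519 = 0.1258
  (10 − 20.3291)²/20.3291 = 5.2482
  (21 − 22.1772)²/22.1772 = 0.0625
  (42 − 30.4937)²/30.4937 = 4.3417
  (26 − 24.7848)²/24.7848 = 0.0596
  (24 − 27.0380)²/27.0380 = 0.3414
  (39 − 37.1772)²/37.1772 = 0.0894
  (43 − 24.7848)²/24.7848 = 13.3870
  (24 − 27.0380)²/27.0380 = 0.3414
  (22 − 37.1772)²/37.1772 = 6.1959
χ² = 4.5761 + 2.6642 + 0.1258 + 5.2482 + 0.0625 + 4.3417 + 0.0596 + 0.3414 + 0.0894 + 13.3870 + 0.3414 + 6.1959 = 37.433

37.433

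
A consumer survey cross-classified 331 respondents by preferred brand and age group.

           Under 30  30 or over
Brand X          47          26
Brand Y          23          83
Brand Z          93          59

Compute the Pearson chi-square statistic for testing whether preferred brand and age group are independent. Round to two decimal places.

Row totals: 73, 106, 152. Column totals: 163, 168. Grand total N = 331.
Expected counts (row total × column total / N):
  Brand X, Under 30: 73×163/331 = 35.949
  Brand X, 30 or over: 73×168/331 = 37.051
  Brand Y, Under 30: 106×163/331 = 52.199
  Brand Y, 30 or over: 106×168/331 = 53.801
  Brand Z, Under 30: 152×163/331 = 74.852
  Brand Z, 30 or over: 152×168/331 = 77.148
Contributions (O − E)²/E:
  (47 − 35.949)²/35.949 = 3.3972
  (26 − 37.051)²/37.051 = 3.2961
  (23 − 52.199)²/52.199 = 16.3333
  (83 − 53.801)²/53.801 = 15.8469
  (93 − 74.852)²/74.852 = 4.4000
  (59 − 77.148)²/77.148 = 4.2691
χ² = 3.3972 + 3.2961 + 16.3333 + 15.8469 + 4.4000 + 4.2691 = 47.54

47.54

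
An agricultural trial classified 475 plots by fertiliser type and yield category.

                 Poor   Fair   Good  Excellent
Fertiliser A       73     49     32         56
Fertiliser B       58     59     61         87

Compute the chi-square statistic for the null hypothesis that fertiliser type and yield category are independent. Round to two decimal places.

12.20

Row totals: 210, 265. Column totals: 131, 108, 93, 143. Grand total N = 475.
Expected counts (row total × column total / N):
  Fertiliser A, Poor: 210×131/475 = 57.916
  Fertiliser A, Fair: 210×108/475 = 47.747
  Fertiliser A, Good: 210×93/475 = 41.116
  Fertiliser A, Excellent: 210×143/475 = 63.221
  Fertiliser B, Poor: 265×131/475 = 73.084
  Fertiliser B, Fair: 265×108/475 = 60.253
  Fertiliser B, Good: 265×93/475 = 51.884
  Fertiliser B, Excellent: 265×143/475 = 79.779
Contributions (O − E)²/E:
  (73 − 57.916)²/57.916 = 3.9286
  (49 − 47.747)²/47.747 = 0.0329
  (32 − 41.116)²/41.116 = 2.0211
  (56 − 63.221)²/63.221 = 0.8248
  (58 − 73.084)²/73.084 = 3.1132
  (59 − 60.253)²/60.253 = 0.0261
  (61 − 51.884)²/51.884 = 1.6017
  (87 − 79.779)²/79.779 = 0.6536
χ² = 3.9286 + 0.0329 + 2.0211 + 0.8248 + 3.1132 + 0.0261 + 1.6017 + 0.6536 = 12.20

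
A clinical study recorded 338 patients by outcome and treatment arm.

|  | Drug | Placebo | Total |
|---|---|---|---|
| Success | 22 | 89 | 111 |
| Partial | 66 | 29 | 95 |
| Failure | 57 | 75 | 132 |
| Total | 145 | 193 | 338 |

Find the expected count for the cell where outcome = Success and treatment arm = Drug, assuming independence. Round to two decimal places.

47.62

Row total (Success) = 111; column total (Drug) = 145; grand total N = 338.
Expected count = (row total × column total) / N = 111 × 145 / 338 = 47.62.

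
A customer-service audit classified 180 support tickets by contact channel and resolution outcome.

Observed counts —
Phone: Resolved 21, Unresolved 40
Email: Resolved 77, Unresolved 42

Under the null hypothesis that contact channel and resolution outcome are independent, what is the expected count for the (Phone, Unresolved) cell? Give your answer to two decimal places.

27.79

Row total (Phone) = 61; column total (Unresolved) = 82; grand total N = 180.
Expected count = (row total × column total) / N = 61 × 82 / 180 = 27.79.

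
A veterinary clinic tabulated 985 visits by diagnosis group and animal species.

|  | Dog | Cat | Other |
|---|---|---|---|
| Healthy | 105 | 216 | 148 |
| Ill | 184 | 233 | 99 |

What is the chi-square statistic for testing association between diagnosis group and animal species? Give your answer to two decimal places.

29.78

Row totals: 469, 516. Column totals: 289, 449, 247. Grand total N = 985.
Expected counts (row total × column total / N):
  Healthy, Dog: 469×289/985 = 137.605
  Healthy, Cat: 469×449/985 = 213.788
  Healthy, Other: 469×247/985 = 117.607
  Ill, Dog: 516×289/985 = 151.395
  Ill, Cat: 516×449/985 = 235.212
  Ill, Other: 516×247/985 = 129.393
Contributions (O − E)²/E:
  (105 − 137.605)²/137.605 = 7.7256
  (216 − 213.788)²/213.788 = 0.0229
  (148 − 117.607)²/117.607 = 7.8544
  (184 − 151.395)²/151.395 = 7.0219
  (233 − 235.212)²/235.212 = 0.0208
  (99 − 129.393)²/129.393 = 7.1390
χ² = 7.7256 + 0.0229 + 7.8544 + 7.0219 + 0.0208 + 7.1390 = 29.78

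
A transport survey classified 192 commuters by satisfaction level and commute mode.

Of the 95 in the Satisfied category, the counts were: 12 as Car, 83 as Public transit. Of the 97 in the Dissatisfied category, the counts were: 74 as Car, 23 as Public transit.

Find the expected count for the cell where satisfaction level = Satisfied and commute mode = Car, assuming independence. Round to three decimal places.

42.552

Row total (Satisfied) = 95; column total (Car) = 86; grand total N = 192.
Expected count = (row total × column total) / N = 95 × 86 / 192 = 42.552.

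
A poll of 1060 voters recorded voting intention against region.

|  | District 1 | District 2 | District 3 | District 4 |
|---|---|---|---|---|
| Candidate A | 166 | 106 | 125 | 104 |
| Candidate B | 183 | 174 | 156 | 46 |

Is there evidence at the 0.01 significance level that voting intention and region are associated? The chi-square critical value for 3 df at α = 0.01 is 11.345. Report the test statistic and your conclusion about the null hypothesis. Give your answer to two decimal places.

Row totals: 501, 559. Column totals: 349, 280, 281, 150. Grand total N = 1060.
Expected counts (row total × column total / N):
  Candidate A, District 1: 501×349/1060 = 164.952
  Candidate A, District 2: 501×280/1060 = 132.340
  Candidate A, District 3: 501×281/1060 = 132.812
  Candidate A, District 4: 501×150/1060 = 70.896
  Candidate B, District 1: 559×349/1060 = 184.048
  Candidate B, District 2: 559×280/1060 = 147.660
  Candidate B, District 3: 559×281/1060 = 148.188
  Candidate B, District 4: 559×150/1060 = 79.104
Contributions (O − E)²/E:
  (166 − 164.952)²/164.952 = 0.0067
  (106 − 132.340)²/132.340 = 5.2425
  (125 − 132.812)²/132.812 = 0.4595
  (104 − 70.896)²/70.896 = 15.4575
  (183 − 184.048)²/184.048 = 0.0060
  (174 − 147.660)²/147.660 = 4.6986
  (156 − 148.188)²/148.188 = 0.4118
  (46 − 79.104)²/79.104 = 13.8536
χ² = 0.0067 + 5.2425 + 0.4595 + 15.4575 + 0.0060 + 4.6986 + 0.4118 + 13.8536 = 40.14
df = (2−1)(4−1) = 3. Since 40.14 > 11.345, reject the null hypothesis of independence at α = 0.01.

40.14; reject H₀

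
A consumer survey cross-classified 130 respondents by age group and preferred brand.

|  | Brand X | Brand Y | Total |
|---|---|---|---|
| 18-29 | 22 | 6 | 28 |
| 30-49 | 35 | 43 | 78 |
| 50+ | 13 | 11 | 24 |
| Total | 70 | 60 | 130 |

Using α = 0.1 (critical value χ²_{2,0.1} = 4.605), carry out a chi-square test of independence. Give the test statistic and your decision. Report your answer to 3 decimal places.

Grand total N = 130.
Expected counts (row total × column total / N):
  18-29, Brand X: 28×70/130 = 15.0769
  18-29, Brand Y: 28×60/130 = 12.9231
  30-49, Brand X: 78×70/130 = 42.0000
  30-49, Brand Y: 78×60/130 = 36.0000
  50+, Brand X: 24×70/130 = 12.9231
  50+, Brand Y: 24×60/130 = 11.0769
Contributions (O − E)²/E:
  (22 − 15.0769)²/15.0769 = 3.1790
  (6 − 12.9231)²/12.9231 = 3.7088
  (35 − 42.0000)²/42.0000 = 1.1667
  (43 − 36.0000)²/36.0000 = 1.3611
  (13 − 12.9231)²/12.9231 = 0.0005
  (11 − 11.0769)²/11.0769 = 0.0005
χ² = 3.1790 + 3.7088 + 1.1667 + 1.3611 + 0.0005 + 0.0005 = 9.417
df = (3−1)(2−1) = 2. Since 9.417 > 4.605, reject the null hypothesis of independence at α = 0.1.

9.417; reject H₀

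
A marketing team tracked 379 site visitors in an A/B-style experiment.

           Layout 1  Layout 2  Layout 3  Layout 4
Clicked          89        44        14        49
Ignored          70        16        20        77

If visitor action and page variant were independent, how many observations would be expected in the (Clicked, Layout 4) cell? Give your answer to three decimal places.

65.161

Row total (Clicked) = 196; column total (Layout 4) = 126; grand total N = 379.
Expected count = (row total × column total) / N = 196 × 126 / 379 = 65.161.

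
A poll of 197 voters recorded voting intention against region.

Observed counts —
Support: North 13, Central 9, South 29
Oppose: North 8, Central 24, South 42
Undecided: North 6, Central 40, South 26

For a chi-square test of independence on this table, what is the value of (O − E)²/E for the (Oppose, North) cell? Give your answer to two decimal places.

0.45

Row total (Oppose) = 74; column total (North) = 27; N = 197.
Expected count E = 74 × 27 / 197 = 10.142.
Contribution = (O − E)²/E = (8 − 10.142)² / 10.142 = 0.45.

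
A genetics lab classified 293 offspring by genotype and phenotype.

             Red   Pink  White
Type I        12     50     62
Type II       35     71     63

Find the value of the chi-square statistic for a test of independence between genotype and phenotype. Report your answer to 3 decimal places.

8.190

Row totals: 124, 169. Column totals: 47, 121, 125. Grand total N = 293.
Expected counts (row total × column total / N):
  Type I, Red: 124×47/293 = 19.8908
  Type I, Pink: 124×121/293 = 51.2082
  Type I, White: 124×125/293 = 52.9010
  Type II, Red: 169×47/293 = 27.1092
  Type II, Pink: 169×121/293 = 69.7918
  Type II, White: 169×125/293 = 72.0990
Contributions (O − E)²/E:
  (12 − 19.8908)²/19.8908 = 3.1303
  (50 − 51.2082)²/51.2082 = 0.0285
  (62 − 52.9010)²/52.9010 = 1.5650
  (35 − 27.1092)²/27.1092 = 2.2968
  (71 − 69.7918)²/69.7918 = 0.0209
  (63 − 72.0990)²/72.0990 = 1.1483
χ² = 3.1303 + 0.0285 + 1.5650 + 2.2968 + 0.0209 + 1.1483 = 8.190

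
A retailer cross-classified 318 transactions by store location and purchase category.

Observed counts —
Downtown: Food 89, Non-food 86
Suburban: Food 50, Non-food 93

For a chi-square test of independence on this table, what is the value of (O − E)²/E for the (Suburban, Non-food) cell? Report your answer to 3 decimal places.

1.943

Row total (Suburban) = 143; column total (Non-food) = 179; N = 318.
Expected count E = 143 × 179 / 318 = 80.4937.
Contribution = (O − E)²/E = (93 − 80.4937)² / 80.4937 = 1.943.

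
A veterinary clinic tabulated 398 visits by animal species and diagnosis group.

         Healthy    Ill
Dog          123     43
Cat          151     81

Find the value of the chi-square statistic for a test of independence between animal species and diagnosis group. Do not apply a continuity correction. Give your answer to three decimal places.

3.662

Row totals: 166, 232. Column totals: 274, 124. Grand total N = 398.
Expected counts (row total × column total / N):
  Dog, Healthy: 166×274/398 = 114.2814
  Dog, Ill: 166×124/398 = 51.7186
  Cat, Healthy: 232×274/398 = 159.7186
  Cat, Ill: 232×124/398 = 72.2814
Contributions (O − E)²/E:
  (123 − 114.2814)²/114.2814 = 0.6651
  (43 − 51.7186)²/51.7186 = 1.4698
  (151 − 159.7186)²/159.7186 = 0.4759
  (81 − 72.2814)²/72.2814 = 1.0516
χ² = 0.6651 + 1.4698 + 0.4759 + 1.0516 = 3.662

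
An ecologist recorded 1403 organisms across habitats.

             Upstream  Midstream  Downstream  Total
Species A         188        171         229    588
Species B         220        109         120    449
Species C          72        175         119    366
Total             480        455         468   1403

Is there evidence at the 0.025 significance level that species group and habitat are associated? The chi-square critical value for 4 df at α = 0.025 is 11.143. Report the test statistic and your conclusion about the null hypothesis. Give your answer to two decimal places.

Grand total N = 1403.
Expected counts (row total × column total / N):
  Species A, Upstream: 588×480/1403 = 201.169
  Species A, Midstream: 588×455/1403 = 190.691
  Species A, Downstream: 588×468/1403 = 196.140
  Species B, Upstream: 449×480/1403 = 153.614
  Species B, Midstream: 449×455/1403 = 145.613
  Species B, Downstream: 449×468/1403 = 149.773
  Species C, Upstream: 366×480/1403 = 125.217
  Species C, Midstream: 366×455/1403 = 118.696
  Species C, Downstream: 366×468/1403 = 122.087
Contributions (O − E)²/E:
  (188 − 201.169)²/201.169 = 0.8621
  (171 − 190.691)²/190.691 = 2.0333
  (229 − 196.140)²/196.140 = 5.5051
  (220 − 153.614)²/153.614 = 28.6894
  (109 − 145.613)²/145.613 = 9.2060
  (120 − 149.773)²/149.773 = 5.9185
  (72 − 125.217)²/125.217 = 22.6171
  (175 − 118.696)²/118.696 = 26.7081
  (119 − 122.087)²/122.087 = 0.0781
χ² = 0.8621 + 2.0333 + 5.5051 + 28.6894 + 9.2060 + 5.9185 + 22.6171 + 26.7081 + 0.0781 = 101.62
df = (3−1)(3−1) = 4. Since 101.62 > 11.143, reject the null hypothesis of independence at α = 0.025.

101.62; reject H₀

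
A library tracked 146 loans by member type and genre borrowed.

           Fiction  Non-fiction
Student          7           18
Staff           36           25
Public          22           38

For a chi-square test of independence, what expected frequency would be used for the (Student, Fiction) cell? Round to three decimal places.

Row total (Student) = 25; column total (Fiction) = 65; grand total N = 146.
Expected count = (row total × column total) / N = 25 × 65 / 146 = 11.130.

11.130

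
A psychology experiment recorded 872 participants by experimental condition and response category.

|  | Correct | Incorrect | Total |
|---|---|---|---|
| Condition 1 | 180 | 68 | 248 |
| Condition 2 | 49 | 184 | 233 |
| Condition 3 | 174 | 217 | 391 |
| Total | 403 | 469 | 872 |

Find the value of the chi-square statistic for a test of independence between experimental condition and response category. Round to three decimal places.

Grand total N = 872.
Expected counts (row total × column total / N):
  Condition 1, Correct: 248×403/872 = 114.6147
  Condition 1, Incorrect: 248×469/872 = 133.3853
  Condition 2, Correct: 233×403/872 = 107.6823
  Condition 2, Incorrect: 233×469/872 = 125.3177
  Condition 3, Correct: 391×403/872 = 180.7030
  Condition 3, Incorrect: 391×469/872 = 210.2970
Contributions (O − E)²/E:
  (180 − 114.6147)²/114.6147 = 37.3010
  (68 − 133.3853)²/133.3853 = 32.0518
  (49 − 107.6823)²/107.6823 = 31.9794
  (184 − 125.3177)²/125.3177 = 27.4791
  (174 − 180.7030)²/180.7030 = 0.2486
  (217 − 210.2970)²/210.2970 = 0.2137
χ² = 37.3010 + 32.0518 + 31.9794 + 27.4791 + 0.2486 + 0.2137 = 129.274

129.274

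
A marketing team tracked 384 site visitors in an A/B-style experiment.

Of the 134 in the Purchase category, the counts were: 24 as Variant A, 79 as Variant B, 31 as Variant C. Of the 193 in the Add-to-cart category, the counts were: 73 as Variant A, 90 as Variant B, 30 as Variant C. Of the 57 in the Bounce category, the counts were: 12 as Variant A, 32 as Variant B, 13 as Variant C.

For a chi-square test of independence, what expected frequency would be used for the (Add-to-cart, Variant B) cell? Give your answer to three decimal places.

Row total (Add-to-cart) = 193; column total (Variant B) = 201; grand total N = 384.
Expected count = (row total × column total) / N = 193 × 201 / 384 = 101.023.

101.023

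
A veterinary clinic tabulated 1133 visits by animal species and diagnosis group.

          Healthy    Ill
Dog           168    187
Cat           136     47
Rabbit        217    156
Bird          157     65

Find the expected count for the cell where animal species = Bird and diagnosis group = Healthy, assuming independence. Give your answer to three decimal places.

Row total (Bird) = 222; column total (Healthy) = 678; grand total N = 1133.
Expected count = (row total × column total) / N = 222 × 678 / 1133 = 132.847.

132.847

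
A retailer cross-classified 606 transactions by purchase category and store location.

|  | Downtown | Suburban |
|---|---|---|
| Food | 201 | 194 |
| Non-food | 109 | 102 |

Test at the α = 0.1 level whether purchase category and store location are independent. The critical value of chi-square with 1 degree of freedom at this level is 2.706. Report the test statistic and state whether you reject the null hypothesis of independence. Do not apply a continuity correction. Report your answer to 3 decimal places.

Row totals: 395, 211. Column totals: 310, 296. Grand total N = 606.
Expected counts (row total × column total / N):
  Food, Downtown: 395×310/606 = 202.0627
  Food, Suburban: 395×296/606 = 192.9373
  Non-food, Downtown: 211×310/606 = 107.9373
  Non-food, Suburban: 211×296/606 = 103.0627
Contributions (O − E)²/E:
  (201 − 202.0627)²/202.0627 = 0.0056
  (194 − 192.9373)²/192.9373 = 0.0059
  (109 − 107.9373)²/107.9373 = 0.0105
  (102 − 103.0627)²/103.0627 = 0.0110
χ² = 0.0056 + 0.0059 + 0.0105 + 0.0110 = 0.033
df = (2−1)(2−1) = 1. Since 0.033 < 2.706, fail to reject the null hypothesis of independence at α = 0.1.

0.033; fail to reject H₀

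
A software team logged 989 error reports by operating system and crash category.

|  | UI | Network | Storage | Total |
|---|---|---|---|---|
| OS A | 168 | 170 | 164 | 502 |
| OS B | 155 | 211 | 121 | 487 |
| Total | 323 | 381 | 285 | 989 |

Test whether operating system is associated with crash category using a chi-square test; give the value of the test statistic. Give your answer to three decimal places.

Grand total N = 989.
Expected counts (row total × column total / N):
  OS A, UI: 502×323/989 = 163.9494
  OS A, Network: 502×381/989 = 193.3893
  OS A, Storage: 502×285/989 = 144.6613
  OS B, UI: 487×323/989 = 159.0506
  OS B, Network: 487×381/989 = 187.6107
  OS B, Storage: 487×285/989 = 140.3387
Contributions (O − E)²/E:
  (168 − 163.9494)²/163.9494 = 0.1001
  (170 − 193.3893)²/193.3893 = 2.8288
  (164 − 144.6613)²/144.6613 = 2.5852
  (155 − 159.0506)²/159.0506 = 0.1032
  (211 − 187.6107)²/187.6107 = 2.9159
  (121 − 140.3387)²/140.3387 = 2.6649
χ² = 0.1001 + 2.8288 + 2.5852 + 0.1032 + 2.9159 + 2.6649 = 11.198

11.198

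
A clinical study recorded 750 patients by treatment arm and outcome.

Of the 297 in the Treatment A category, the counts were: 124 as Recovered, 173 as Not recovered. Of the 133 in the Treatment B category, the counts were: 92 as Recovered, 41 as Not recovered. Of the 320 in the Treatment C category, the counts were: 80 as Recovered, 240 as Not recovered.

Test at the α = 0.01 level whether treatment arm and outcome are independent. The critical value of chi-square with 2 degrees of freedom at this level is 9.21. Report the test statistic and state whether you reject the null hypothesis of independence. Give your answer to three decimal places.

Row totals: 297, 133, 320. Column totals: 296, 454. Grand total N = 750.
Expected counts (row total × column total / N):
  Treatment A, Recovered: 297×296/750 = 117.2160
  Treatment A, Not recovered: 297×454/750 = 179.7840
  Treatment B, Recovered: 133×296/750 = 52.4907
  Treatment B, Not recovered: 133×454/750 = 80.5093
  Treatment C, Recovered: 320×296/750 = 126.2933
  Treatment C, Not recovered: 320×454/750 = 193.7067
Contributions (O − E)²/E:
  (124 − 117.2160)²/117.2160 = 0.3926
  (173 − 179.7840)²/179.7840 = 0.2560
  (92 − 52.4907)²/52.4907 = 29.7383
  (41 − 80.5093)²/80.5093 = 19.3889
  (80 − 126.2933)²/126.2933 = 16.9690
  (240 − 193.7067)²/193.7067 = 11.0635
χ² = 0.3926 + 0.2560 + 29.7383 + 19.3889 + 16.9690 + 11.0635 = 77.808
df = (3−1)(2−1) = 2. Since 77.808 > 9.21, reject the null hypothesis of independence at α = 0.01.

77.808; reject H₀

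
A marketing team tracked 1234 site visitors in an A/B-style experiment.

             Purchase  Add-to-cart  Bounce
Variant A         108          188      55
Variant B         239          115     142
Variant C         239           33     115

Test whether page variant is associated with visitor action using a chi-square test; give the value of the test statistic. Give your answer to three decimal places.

Row totals: 351, 496, 387. Column totals: 586, 336, 312. Grand total N = 1234.
Expected counts (row total × column total / N):
  Variant A, Purchase: 351×586/1234 = 166.6823
  Variant A, Add-to-cart: 351×336/1234 = 95.5721
  Variant A, Bounce: 351×312/1234 = 88.7455
  Variant B, Purchase: 496×586/1234 = 235.5397
  Variant B, Add-to-cart: 496×336/1234 = 135.0535
  Variant B, Bounce: 496×312/1234 = 125.4068
  Variant C, Purchase: 387×586/1234 = 183.7780
  Variant C, Add-to-cart: 387×336/1234 = 105.3744
  Variant C, Bounce: 387×312/1234 = 97.8476
Contributions (O − E)²/E:
  (108 − 166.6823)²/166.6823 = 20.6597
  (188 − 95.5721)²/95.5721 = 89.3871
  (55 − 88.7455)²/88.7455 = 12.8317
  (239 − 235.5397)²/235.5397 = 0.0508
  (115 − 135.0535)²/135.0535 = 2.9777
  (142 − 125.4068)²/125.4068 = 2.1955
  (239 − 183.7780)²/183.7780 = 16.5932
  (33 − 105.3744)²/105.3744 = 49.7090
  (115 − 97.8476)²/97.8476 = 3.0068
χ² = 20.6597 + 89.3871 + 12.8317 + 0.0508 + 2.9777 + 2.1955 + 16.5932 + 49.7090 + 3.0068 = 197.412

197.412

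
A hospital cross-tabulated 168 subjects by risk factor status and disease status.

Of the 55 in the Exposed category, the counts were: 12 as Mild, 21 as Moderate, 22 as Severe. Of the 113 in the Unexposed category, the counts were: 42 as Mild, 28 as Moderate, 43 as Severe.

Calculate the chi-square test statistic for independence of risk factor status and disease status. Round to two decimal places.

5.03

Row totals: 55, 113. Column totals: 54, 49, 65. Grand total N = 168.
Expected counts (row total × column total / N):
  Exposed, Mild: 55×54/168 = 17.679
  Exposed, Moderate: 55×49/168 = 16.042
  Exposed, Severe: 55×65/168 = 21.280
  Unexposed, Mild: 113×54/168 = 36.321
  Unexposed, Moderate: 113×49/168 = 32.958
  Unexposed, Severe: 113×65/168 = 43.720
Contributions (O − E)²/E:
  (12 − 17.679)²/17.679 = 1.8243
  (21 − 16.042)²/16.042 = 1.5323
  (22 − 21.280)²/21.280 = 0.0244
  (42 − 36.321)²/36.321 = 0.8879
  (28 − 32.958)²/32.958 = 0.7459
  (43 − 43.720)²/43.720 = 0.0119
χ² = 1.8243 + 1.5323 + 0.0244 + 0.8879 + 0.7459 + 0.0119 = 5.03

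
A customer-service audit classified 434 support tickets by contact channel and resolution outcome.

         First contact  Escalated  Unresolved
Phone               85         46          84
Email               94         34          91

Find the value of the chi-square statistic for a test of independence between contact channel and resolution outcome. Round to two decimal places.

2.50

Row totals: 215, 219. Column totals: 179, 80, 175. Grand total N = 434.
Expected counts (row total × column total / N):
  Phone, First contact: 215×179/434 = 88.675
  Phone, Escalated: 215×80/434 = 39.631
  Phone, Unresolved: 215×175/434 = 86.694
  Email, First contact: 219×179/434 = 90.325
  Email, Escalated: 219×80/434 = 40.369
  Email, Unresolved: 219×175/434 = 88.306
Contributions (O − E)²/E:
  (85 − 88.675)²/88.675 = 0.1523
  (46 − 39.631)²/39.631 = 1.0235
  (84 − 86.694)²/86.694 = 0.0837
  (94 − 90.325)²/90.325 = 0.1495
  (34 − 40.369)²/40.369 = 1.0048
  (91 − 88.306)²/88.306 = 0.0822
χ² = 0.1523 + 1.0235 + 0.0837 + 0.1495 + 1.0048 + 0.0822 = 2.50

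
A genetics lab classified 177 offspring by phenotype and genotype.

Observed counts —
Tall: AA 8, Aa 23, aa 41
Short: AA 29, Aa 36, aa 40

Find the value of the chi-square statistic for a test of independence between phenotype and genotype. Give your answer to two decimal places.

Row totals: 72, 105. Column totals: 37, 59, 81. Grand total N = 177.
Expected counts (row total × column total / N):
  Tall, AA: 72×37/177 = 15.0508
  Tall, Aa: 72×59/177 = 24.0000
  Tall, aa: 72×81/177 = 32.9492
  Short, AA: 105×37/177 = 21.9492
  Short, Aa: 105×59/177 = 35.0000
  Short, aa: 105×81/177 = 48.0508
Contributions (O − E)²/E:
  (8 − 15.0508)²/15.0508 = 3.3031
  (23 − 24.0000)²/24.0000 = 0.0417
  (41 − 32.9492)²/32.9492 = 1.9671
  (29 − 21.9492)²/21.9492 = 2.2649
  (36 − 35.0000)²/35.0000 = 0.0286
  (40 − 48.0508)²/48.0508 = 1.3489
χ² = 3.3031 + 0.0417 + 1.9671 + 2.2649 + 0.0286 + 1.3489 = 8.95

8.95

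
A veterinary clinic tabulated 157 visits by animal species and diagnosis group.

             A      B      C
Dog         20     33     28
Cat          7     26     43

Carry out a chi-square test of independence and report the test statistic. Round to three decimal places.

Row totals: 81, 76. Column totals: 27, 59, 71. Grand total N = 157.
Expected counts (row total × column total / N):
  Dog, A: 81×27/157 = 13.9299
  Dog, B: 81×59/157 = 30.4395
  Dog, C: 81×71/157 = 36.6306
  Cat, A: 76×27/157 = 13.0701
  Cat, B: 76×59/157 = 28.5605
  Cat, C: 76×71/157 = 34.3694
Contributions (O − E)²/E:
  (20 − 13.9299)²/13.9299 = 2.6451
  (33 − 30.4395)²/30.4395 = 0.2154
  (28 − 36.6306)²/36.6306 = 2.0335
  (7 − 13.0701)²/13.0701 = 2.8191
  (26 − 28.5605)²/28.5605 = 0.2296
  (43 − 34.3694)²/34.3694 = 2.1673
χ² = 2.6451 + 0.2154 + 2.0335 + 2.8191 + 0.2296 + 2.1673 = 10.110

10.110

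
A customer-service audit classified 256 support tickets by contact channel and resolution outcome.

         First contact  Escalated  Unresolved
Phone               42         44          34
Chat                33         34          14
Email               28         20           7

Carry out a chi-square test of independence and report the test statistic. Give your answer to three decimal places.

Row totals: 120, 81, 55. Column totals: 103, 98, 55. Grand total N = 256.
Expected counts (row total × column total / N):
  Phone, First contact: 120×103/256 = 48.2812
  Phone, Escalated: 120×98/256 = 45.9375
  Phone, Unresolved: 120×55/256 = 25.7812
  Chat, First contact: 81×103/256 = 32.5898
  Chat, Escalated: 81×98/256 = 31.0078
  Chat, Unresolved: 81×55/256 = 17.4023
  Email, First contact: 55×103/256 = 22.1289
  Email, Escalated: 55×98/256 = 21.0547
  Email, Unresolved: 55×55/256 = 11.8164
Contributions (O − E)²/E:
  (42 − 48.2812)²/48.2812 = 0.8172
  (44 − 45.9375)²/45.9375 = 0.0817
  (34 − 25.7812)²/25.7812 = 2.6201
  (33 − 32.5898)²/32.5898 = 0.0052
  (34 − 31.0078)²/31.0078 = 0.2887
  (14 − 17.4023)²/17.4023 = 0.6652
  (28 − 22.1289)²/22.1289 = 1.5577
  (20 − 21.0547)²/21.0547 = 0.0528
  (7 − 11.8164)²/11.8164 = 1.9632
χ² = 0.8172 + 0.0817 + 2.6201 + 0.0052 + 0.2887 + 0.6652 + 1.5577 + 0.0528 + 1.9632 = 8.052

8.052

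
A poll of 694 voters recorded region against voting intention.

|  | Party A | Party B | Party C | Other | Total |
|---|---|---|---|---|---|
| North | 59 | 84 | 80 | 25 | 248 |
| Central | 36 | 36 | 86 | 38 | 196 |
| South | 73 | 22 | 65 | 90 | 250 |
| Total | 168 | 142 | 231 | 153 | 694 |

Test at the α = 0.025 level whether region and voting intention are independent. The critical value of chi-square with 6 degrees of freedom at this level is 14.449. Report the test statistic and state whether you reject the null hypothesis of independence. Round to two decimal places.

93.67; reject H₀

Grand total N = 694.
Expected counts (row total × column total / N):
  North, Party A: 248×168/694 = 60.0346
  North, Party B: 248×142/694 = 50.7435
  North, Party C: 248×231/694 = 82.5476
  North, Other: 248×153/694 = 54.6744
  Central, Party A: 196×168/694 = 47.4467
  Central, Party B: 196×142/694 = 40.1037
  Central, Party C: 196×231/694 = 65.2392
  Central, Other: 196×153/694 = 43.2104
  South, Party A: 250×168/694 = 60.5187
  South, Party B: 250×142/694 = 51.1527
  South, Party C: 250×231/694 = 83.2133
  South, Other: 250×153/694 = 55.1153
Contributions (O − E)²/E:
  (59 − 60.0346)²/60.0346 = 0.0178
  (84 − 50.7435)²/50.7435 = 21.7958
  (80 − 82.5476)²/82.5476 = 0.0786
  (25 − 54.6744)²/54.6744 = 16.1057
  (36 − 47.4467)²/47.4467 = 2.7616
  (36 − 40.1037)²/40.1037 = 0.4199
  (86 − 65.2392)²/65.2392 = 6.6066
  (38 − 43.2104)²/43.2104 = 0.6283
  (73 − 60.5187)²/60.5187 = 2.5741
  (22 − 51.1527)²/51.1527 = 16.6146
  (65 − 83.2133)²/83.2133 = 3.9864
  (90 − 55.1153)²/55.1153 = 22.0799
χ² = 0.0178 + 21.7958 + 0.0786 + 16.1057 + 2.7616 + 0.4199 + 6.6066 + 0.6283 + 2.5741 + 16.6146 + 3.9864 + 22.0799 = 93.67
df = (3−1)(4−1) = 6. Since 93.67 > 14.449, reject the null hypothesis of independence at α = 0.025.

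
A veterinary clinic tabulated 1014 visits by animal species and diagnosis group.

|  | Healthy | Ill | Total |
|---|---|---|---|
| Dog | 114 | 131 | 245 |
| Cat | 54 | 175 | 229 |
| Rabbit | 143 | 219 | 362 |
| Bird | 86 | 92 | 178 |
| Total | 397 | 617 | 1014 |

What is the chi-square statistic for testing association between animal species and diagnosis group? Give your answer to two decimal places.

35.20

Grand total N = 1014.
Expected counts (row total × column total / N):
  Dog, Healthy: 245×397/1014 = 95.922
  Dog, Ill: 245×617/1014 = 149.078
  Cat, Healthy: 229×397/1014 = 89.658
  Cat, Ill: 229×617/1014 = 139.342
  Rabbit, Healthy: 362×397/1014 = 141.730
  Rabbit, Ill: 362×617/1014 = 220.270
  Bird, Healthy: 178×397/1014 = 69.690
  Bird, Ill: 178×617/1014 = 108.310
Contributions (O − E)²/E:
  (114 − 95.922)²/95.922 = 3.4071
  (131 − 149.078)²/149.078 = 2.1922
  (54 − 89.658)²/89.658 = 14.1816
  (175 − 139.342)²/139.342 = 9.1250
  (143 − 141.730)²/141.730 = 0.0114
  (219 − 220.270)²/220.270 = 0.0073
  (86 − 69.690)²/69.690 = 3.8171
  (92 − 108.310)²/108.310 = 2.4561
χ² = 3.4071 + 2.1922 + 14.1816 + 9.1250 + 0.0114 + 0.0073 + 3.8171 + 2.4561 = 35.20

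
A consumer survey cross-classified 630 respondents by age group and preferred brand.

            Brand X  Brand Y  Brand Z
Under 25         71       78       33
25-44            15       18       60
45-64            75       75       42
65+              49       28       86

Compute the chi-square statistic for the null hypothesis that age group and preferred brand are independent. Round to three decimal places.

100.211

Row totals: 182, 93, 192, 163. Column totals: 210, 199, 221. Grand total N = 630.
Expected counts (row total × column total / N):
  Under 25, Brand X: 182×210/630 = 60.66667
  Under 25, Brand Y: 182×199/630 = 57.48889
  Under 25, Brand Z: 182×221/630 = 63.84444
  25-44, Brand X: 93×210/630 = 31.00000
  25-44, Brand Y: 93×199/630 = 29.37619
  25-44, Brand Z: 93×221/630 = 32.62381
  45-64, Brand X: 192×210/630 = 64.00000
  45-64, Brand Y: 192×199/630 = 60.64762
  45-64, Brand Z: 192×221/630 = 67.35238
  65+, Brand X: 163×210/630 = 54.33333
  65+, Brand Y: 163×199/630 = 51.48730
  65+, Brand Z: 163×221/630 = 57.17937
Contributions (O − E)²/E:
  (71 − 60.66667)²/60.66667 = 1.7601
  (78 − 57.48889)²/57.48889 = 7.3180
  (33 − 63.84444)²/63.84444 = 14.9015
  (15 − 31.00000)²/31.00000 = 8.2581
  (18 − 29.37619)²/29.37619 = 4.4055
  (60 − 32.62381)²/32.62381 = 22.9727
  (75 − 64.00000)²/64.00000 = 1.8906
  (75 − 60.64762)²/60.64762 = 3.3965
  (42 − 67.35238)²/67.35238 = 9.5430
  (49 − 54.33333)²/54.33333 = 0.5235
  (28 − 51.48730)²/51.48730 = 10.7144
  (86 − 57.17937)²/57.17937 = 14.5267
χ² = 1.7601 + 7.3180 + 14.9015 + 8.2581 + 4.4055 + 22.9727 + 1.8906 + 3.3965 + 9.5430 + 0.5235 + 10.7144 + 14.5267 = 100.211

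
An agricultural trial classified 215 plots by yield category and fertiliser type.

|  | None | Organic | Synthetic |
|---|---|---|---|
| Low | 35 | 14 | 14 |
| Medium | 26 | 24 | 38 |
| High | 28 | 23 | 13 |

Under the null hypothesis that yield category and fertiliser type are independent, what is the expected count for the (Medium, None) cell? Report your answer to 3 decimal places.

Row total (Medium) = 88; column total (None) = 89; grand total N = 215.
Expected count = (row total × column total) / N = 88 × 89 / 215 = 36.428.

36.428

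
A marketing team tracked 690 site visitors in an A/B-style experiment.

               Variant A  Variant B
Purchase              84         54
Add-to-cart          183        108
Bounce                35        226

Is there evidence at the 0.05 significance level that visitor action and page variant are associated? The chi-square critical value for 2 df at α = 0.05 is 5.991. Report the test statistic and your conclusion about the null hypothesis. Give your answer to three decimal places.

Row totals: 138, 291, 261. Column totals: 302, 388. Grand total N = 690.
Expected counts (row total × column total / N):
  Purchase, Variant A: 138×302/690 = 60.4000
  Purchase, Variant B: 138×388/690 = 77.6000
  Add-to-cart, Variant A: 291×302/690 = 127.3652
  Add-to-cart, Variant B: 291×388/690 = 163.6348
  Bounce, Variant A: 261×302/690 = 114.2348
  Bounce, Variant B: 261×388/690 = 146.7652
Contributions (O − E)²/E:
  (84 − 60.4000)²/60.4000 = 9.2212
  (54 − 77.6000)²/77.6000 = 7.1773
  (183 − 127.3652)²/127.3652 = 24.3020
  (108 − 163.6348)²/163.6348 = 18.9155
  (35 − 114.2348)²/114.2348 = 54.9583
  (226 − 146.7652)²/146.7652 = 42.7769
χ² = 9.2212 + 7.1773 + 24.3020 + 18.9155 + 54.9583 + 42.7769 = 157.351
df = (3−1)(2−1) = 2. Since 157.351 > 5.991, reject the null hypothesis of independence at α = 0.05.

157.351; reject H₀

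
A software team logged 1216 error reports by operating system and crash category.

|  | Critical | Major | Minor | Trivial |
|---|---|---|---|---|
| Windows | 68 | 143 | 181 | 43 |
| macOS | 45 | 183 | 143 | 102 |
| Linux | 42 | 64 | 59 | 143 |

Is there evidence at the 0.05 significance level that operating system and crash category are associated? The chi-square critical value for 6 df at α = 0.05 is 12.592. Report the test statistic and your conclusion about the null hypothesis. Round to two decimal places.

158.10; reject H₀

Row totals: 435, 473, 308. Column totals: 155, 390, 383, 288. Grand total N = 1216.
Expected counts (row total × column total / N):
  Windows, Critical: 435×155/1216 = 55.448
  Windows, Major: 435×390/1216 = 139.515
  Windows, Minor: 435×383/1216 = 137.011
  Windows, Trivial: 435×288/1216 = 103.026
  macOS, Critical: 473×155/1216 = 60.292
  macOS, Major: 473×390/1216 = 151.702
  macOS, Minor: 473×383/1216 = 148.979
  macOS, Trivial: 473×288/1216 = 112.026
  Linux, Critical: 308×155/1216 = 39.260
  Linux, Major: 308×390/1216 = 98.783
  Linux, Minor: 308×383/1216 = 97.010
  Linux, Trivial: 308×288/1216 = 72.947
Contributions (O − E)²/E:
  (68 − 55.448)²/55.448 = 2.8414
  (143 − 139.515)²/139.515 = 0.0871
  (181 − 137.011)²/137.011 = 14.1232
  (43 − 103.026)²/103.026 = 34.9729
  (45 − 60.292)²/60.292 = 3.8785
  (183 − 151.702)²/151.702 = 6.4572
  (143 − 148.979)²/148.979 = 0.2400
  (102 − 112.026)²/112.026 = 0.8973
  (42 − 39.260)²/39.260 = 0.1912
  (64 − 98.783)²/98.783 = 12.2476
  (59 − 97.010)²/97.010 = 14.8929
  (143 − 72.947)²/72.947 = 67.2738
χ² = 2.8414 + 0.0871 + 14.1232 + 34.9729 + 3.8785 + 6.4572 + 0.2400 + 0.8973 + 0.1912 + 12.2476 + 14.8929 + 67.2738 = 158.10
df = (3−1)(4−1) = 6. Since 158.10 > 12.592, reject the null hypothesis of independence at α = 0.05.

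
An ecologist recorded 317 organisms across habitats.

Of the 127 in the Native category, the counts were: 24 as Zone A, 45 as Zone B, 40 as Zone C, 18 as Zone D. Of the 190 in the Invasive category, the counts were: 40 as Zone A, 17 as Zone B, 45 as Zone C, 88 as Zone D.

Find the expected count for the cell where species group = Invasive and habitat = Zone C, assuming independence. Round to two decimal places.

Row total (Invasive) = 190; column total (Zone C) = 85; grand total N = 317.
Expected count = (row total × column total) / N = 190 × 85 / 317 = 50.95.

50.95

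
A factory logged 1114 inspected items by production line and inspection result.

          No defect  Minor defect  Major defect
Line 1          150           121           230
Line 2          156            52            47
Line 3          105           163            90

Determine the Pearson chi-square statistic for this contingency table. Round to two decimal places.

143.46

Row totals: 501, 255, 358. Column totals: 411, 336, 367. Grand total N = 1114.
Expected counts (row total × column total / N):
  Line 1, No defect: 501×411/1114 = 184.839
  Line 1, Minor defect: 501×336/1114 = 151.110
  Line 1, Major defect: 501×367/1114 = 165.051
  Line 2, No defect: 255×411/1114 = 94.080
  Line 2, Minor defect: 255×336/1114 = 76.912
  Line 2, Major defect: 255×367/1114 = 84.008
  Line 3, No defect: 358×411/1114 = 132.081
  Line 3, Minor defect: 358×336/1114 = 107.978
  Line 3, Major defect: 358×367/1114 = 117.941
Contributions (O − E)²/E:
  (150 − 184.839)²/184.839 = 6.5666
  (121 − 151.110)²/151.110 = 5.9997
  (230 − 165.051)²/165.051 = 25.5580
  (156 − 94.080)²/94.080 = 40.7535
  (52 − 76.912)²/76.912 = 8.0691
  (47 − 84.008)²/84.008 = 16.3031
  (105 − 132.081)²/132.081 = 5.5525
  (163 − 107.978)²/107.978 = 28.0374
  (90 − 117.941)²/117.941 = 6.6194
χ² = 6.5666 + 5.9997 + 25.5580 + 40.7535 + 8.0691 + 16.3031 + 5.5525 + 28.0374 + 6.6194 = 143.46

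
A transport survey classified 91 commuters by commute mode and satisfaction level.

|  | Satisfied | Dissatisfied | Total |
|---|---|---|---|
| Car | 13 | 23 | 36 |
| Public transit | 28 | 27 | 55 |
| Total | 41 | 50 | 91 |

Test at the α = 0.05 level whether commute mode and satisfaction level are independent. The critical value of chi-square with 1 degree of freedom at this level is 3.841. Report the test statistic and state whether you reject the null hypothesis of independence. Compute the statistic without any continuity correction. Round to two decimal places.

Grand total N = 91.
Expected counts (row total × column total / N):
  Car, Satisfied: 36×41/91 = 16.220
  Car, Dissatisfied: 36×50/91 = 19.780
  Public transit, Satisfied: 55×41/91 = 24.780
  Public transit, Dissatisfied: 55×50/91 = 30.220
Contributions (O − E)²/E:
  (13 − 16.220)²/16.220 = 0.6392
  (23 − 19.780)²/19.780 = 0.5242
  (28 − 24.780)²/24.780 = 0.4184
  (27 − 30.220)²/30.220 = 0.3431
χ² = 0.6392 + 0.5242 + 0.4184 + 0.3431 = 1.92
df = (2−1)(2−1) = 1. Since 1.92 < 3.841, fail to reject the null hypothesis of independence at α = 0.05.

1.92; fail to reject H₀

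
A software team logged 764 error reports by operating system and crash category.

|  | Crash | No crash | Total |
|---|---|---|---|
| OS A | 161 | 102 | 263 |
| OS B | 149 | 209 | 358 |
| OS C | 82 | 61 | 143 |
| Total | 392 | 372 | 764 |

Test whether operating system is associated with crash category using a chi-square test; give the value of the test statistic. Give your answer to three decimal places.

25.870

Grand total N = 764.
Expected counts (row total × column total / N):
  OS A, Crash: 263×392/764 = 134.9424
  OS A, No crash: 263×372/764 = 128.0576
  OS B, Crash: 358×392/764 = 183.6859
  OS B, No crash: 358×372/764 = 174.3141
  OS C, Crash: 143×392/764 = 73.3717
  OS C, No crash: 143×372/764 = 69.6283
Contributions (O − E)²/E:
  (161 − 134.9424)²/134.9424 = 5.0318
  (102 − 128.0576)²/128.0576 = 5.3023
  (149 − 183.6859)²/183.6859 = 6.5498
  (209 − 174.3141)²/174.3141 = 6.9020
  (82 − 73.3717)²/73.3717 = 1.0147
  (61 − 69.6283)²/69.6283 = 1.0692
χ² = 5.0318 + 5.3023 + 6.5498 + 6.9020 + 1.0147 + 1.0692 = 25.870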